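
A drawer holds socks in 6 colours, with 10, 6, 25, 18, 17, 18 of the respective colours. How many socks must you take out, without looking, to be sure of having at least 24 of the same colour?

In the worst case you take as many as possible of each colour without reaching 24: 10 + 6 + 23 + 18 + 17 + 18 = 92.
The next one must give 24 of some colour, so 92 + 1 = 93.

93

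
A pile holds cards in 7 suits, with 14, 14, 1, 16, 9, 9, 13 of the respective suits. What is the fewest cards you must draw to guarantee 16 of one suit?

In the worst case you take as many as possible of each suit without reaching 16: 14 + 14 + 1 + 15 + 9 + 9 + 13 = 75.
The next one must give 16 of some suit, so 75 + 1 = 76.

76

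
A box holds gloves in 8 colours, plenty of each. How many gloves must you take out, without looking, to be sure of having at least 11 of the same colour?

81

In the worst case you draw 10 of each of the 8 colours: 8 × 10 = 80.
One more forces 11 of some colour, so 80 + 1 = 81.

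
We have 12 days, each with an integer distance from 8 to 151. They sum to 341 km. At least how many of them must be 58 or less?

8

If only k of them are at most 58, the other 12 − k are at least 59, so the total is at least (12 − k)·59 + k·8.
This is ≤ 341, so (12 − k)·59 + 8k ≤ 341, which gives k ≥ 8.
Exactly 8 works: 8 values at 8 and 4 at 59 total 300; raise one of the low values by 41 (still ≤ 58) to hit 341.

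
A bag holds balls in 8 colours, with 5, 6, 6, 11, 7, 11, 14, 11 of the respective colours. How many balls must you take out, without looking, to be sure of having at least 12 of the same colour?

69

In the worst case you take as many as possible of each colour without reaching 12: 5 + 6 + 6 + 11 + 7 + 11 + 11 + 11 = 68.
The next one must give 12 of some colour, so 68 + 1 = 69.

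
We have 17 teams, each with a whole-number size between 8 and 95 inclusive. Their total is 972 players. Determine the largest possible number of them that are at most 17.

Suppose k of them are at most 17. Those contribute at most 17 each and the rest at most 95 each.
So the total is at most 17k + 95(17 − k) = 1615 − 78k. This must still be ≥ 972, so k ≤ 8.
k = 8 is achieved by 8 values at 17 and 9 at 95, total 991; lower one of the 95's by 19 (still > 17) to reach 972.

8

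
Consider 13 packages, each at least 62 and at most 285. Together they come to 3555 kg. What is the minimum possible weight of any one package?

135

Minimizing one value means maximizing the remaining 12.
The other 12 contribute at most 12 × 285 = 3420, leaving at least 3555 − 3420 = 135.
Since 135 ≥ 62, this is achievable: one at 135 and 12 at 285.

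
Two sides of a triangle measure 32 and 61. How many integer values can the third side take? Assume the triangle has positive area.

63

The triangle inequality gives |32 − 61| < c < 32 + 61, i.e. 29 < c < 93.
So c can be any integer from 30 to 92: 63 values.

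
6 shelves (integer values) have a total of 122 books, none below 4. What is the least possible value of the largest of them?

21

Some value must be at least ⌈122/6⌉ = 21, since 6 × 20 = 120 < 122.
Taking 4 copies of 20 and 2 copies of 21 gives exactly 122, so 21 is attained.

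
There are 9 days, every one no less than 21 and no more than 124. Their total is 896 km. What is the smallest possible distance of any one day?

Minimizing one value means maximizing the remaining 8.
The other 8 can take up 8 × 124 = 992 ≥ 896 − 21, so one day can sit at its floor of 21.
Achievable: one at 21 and the other 8 totalling 875, which fits since 8 × 21 ≤ 875 ≤ 8 × 124.

21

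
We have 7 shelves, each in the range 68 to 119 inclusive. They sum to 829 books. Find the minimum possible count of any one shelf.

115

To make one shelf as small as possible, make the other 6 as large as possible.
The other 6 contribute at most 6 × 119 = 714, leaving at least 829 − 714 = 115.
Since 115 ≥ 68, this is achievable: one at 115 and 6 at 119.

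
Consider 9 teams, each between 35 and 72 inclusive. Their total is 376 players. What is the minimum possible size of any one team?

35

To make one team as small as possible, make the other 8 as large as possible.
The other 8 can take up 8 × 72 = 576 ≥ 376 − 35, so one team can sit at its floor of 35.
Achievable: one at 35 and the other 8 totalling 341, which fits since 8 × 35 ≤ 341 ≤ 8 × 72.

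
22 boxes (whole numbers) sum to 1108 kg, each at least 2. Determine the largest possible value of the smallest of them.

50

The average is 1108/22 < 51, so some value is ≤ 50.
Achievable: 14 of them at 50 and 8 at 51 total 1108.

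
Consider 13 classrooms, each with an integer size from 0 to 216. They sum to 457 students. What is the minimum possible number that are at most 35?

1

Let j be the number exceeding 35. Then the total is ≥ 36·j + 0·(13 − j) = 0 + 36j.
So 36j ≤ 457 and j ≤ 12; hence at least 13 − 12 = 1 are ≤ 35.
Exactly 1 works: 1 value at 0 and 12 at 36 total 432; raise one of the low values by 25 (still ≤ 35) to hit 457.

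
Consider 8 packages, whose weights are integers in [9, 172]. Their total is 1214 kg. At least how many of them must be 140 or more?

Each value short of 140 is at most 139, costing at least 172 − 139 = 33 against the maximum total of 1376.
We can afford to lose at most 1376 − 1214 = 162, so at most ⌊162/33⌋ = 4 fall short, and at least 4 are ≥ 140.
Exactly 4 works: 4 values at 172 and 4 at 139 total 1244; lower one of the high values by 30 (still ≥ 140) to hit 1214.

4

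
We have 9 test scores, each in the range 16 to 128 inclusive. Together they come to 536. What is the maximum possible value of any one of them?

128

Maximizing one value means minimizing the remaining 8.
The other 8 contribute at least 8 × 16 = 128, leaving at most 536 − 128 = 408.
But each score is capped at 128, so the maximum is 128.
Achievable: one at 128 and the other 8 totalling 408, which fits since 8 × 16 ≤ 408 ≤ 8 × 128.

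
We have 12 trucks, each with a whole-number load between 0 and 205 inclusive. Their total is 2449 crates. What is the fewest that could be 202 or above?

10

Suppose at most 12 − j of them reach 202; then j values are ≤ 201 and the rest ≤ 205.
The total is then ≤ 201·j + 205·(12 − j) = 2460 − 4j. For this to be ≥ 2449 we need j ≤ 2, so at least 12 − 2 = 10 must reach 202.
Exactly 10 works: 10 values at 205 and 2 at 201 total 2452; lower one of the high values by 3 (still ≥ 202) to hit 2449.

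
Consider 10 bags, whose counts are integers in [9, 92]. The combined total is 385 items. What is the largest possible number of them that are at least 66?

5

With k values at 66 or above and the rest at least 9, the sum is at least 90 + 57k.
Since the sum is 385, we need 57k ≤ 295, i.e. k ≤ 5.
k = 5 is achieved by 5 values at 66 and 5 at 9, total 375; add 10 to one value (staying below 66) to reach 385.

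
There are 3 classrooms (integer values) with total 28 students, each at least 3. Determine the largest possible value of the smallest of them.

The average is 28/3 < 10, so some value is ≤ 9.
Achievable: 2 of them at 9 and 1 at 10 total 28.

9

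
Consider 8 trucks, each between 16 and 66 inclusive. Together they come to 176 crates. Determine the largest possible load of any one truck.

64

To make one truck as large as possible, make the other 7 as small as possible.
The other 7 contribute at least 7 × 16 = 112, leaving at most 176 − 112 = 64.
Since 64 ≤ 66, this is achievable: one at 64 and 7 at 16.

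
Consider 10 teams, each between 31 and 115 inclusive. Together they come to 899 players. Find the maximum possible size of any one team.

115

To make one team as large as possible, make the other 9 as small as possible.
The other 9 contribute at least 9 × 31 = 279, leaving at most 899 − 279 = 620.
But each team is capped at 115, so the maximum is 115.
Achievable: one at 115 and the other 9 totalling 784, which fits since 9 × 31 ≤ 784 ≤ 9 × 115.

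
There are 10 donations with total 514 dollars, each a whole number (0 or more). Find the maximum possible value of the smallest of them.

51

The average is 514/10 < 52, so some value is ≤ 51.
Taking 6 copies of 51 and 4 copies of 52 gives exactly 514, so 51 is attained.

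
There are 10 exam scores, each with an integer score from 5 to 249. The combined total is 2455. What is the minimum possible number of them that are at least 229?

Each value short of 229 is at most 228, costing at least 249 − 228 = 21 against the maximum total of 2490.
We can afford to lose at most 2490 − 2455 = 35, so at most ⌊35/21⌋ = 1 fall short, and at least 9 are ≥ 229.
Exactly 9 works: 9 values at 249 and 1 at 228 total 2469; lower one of the high values by 14 (still ≥ 229) to hit 2455.

9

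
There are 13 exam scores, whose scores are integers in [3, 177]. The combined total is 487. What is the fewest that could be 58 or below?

5

Each value above 58 is at least 59, contributing at least 59 − 3 = 56 above the floor 3.
The sum exceeds the floor total 39 by 448, so at most ⌊448/56⌋ = 8 exceed 58, and at least 5 are ≤ 58.
Exactly 5 works: 5 values at 3 and 8 at 59 total 487.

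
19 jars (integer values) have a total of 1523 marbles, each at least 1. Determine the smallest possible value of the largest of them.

81

Some value must be at least ⌈1523/19⌉ = 81, since 19 × 80 = 1520 < 1523.
Equality holds with 3 values of 81 and 16 values of 80.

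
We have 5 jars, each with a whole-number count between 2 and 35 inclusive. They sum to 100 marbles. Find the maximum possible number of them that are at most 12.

3

Each value at 12 or below falls at least 35 − 12 = 23 short of the ceiling 35.
The ceiling total is 5 × 35 = 175, and we need 100, so at most ⌊(175 − 100)/23⌋ = 3 can be that low.
k = 3 is achieved by 3 values at 12 and 2 at 35, total 106; lower one of the 35's by 6 (still > 12) to reach 100.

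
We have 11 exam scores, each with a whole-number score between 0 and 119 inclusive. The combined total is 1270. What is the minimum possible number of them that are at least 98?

If only k of them are at least 98, the other 11 − k are at most 97, so the total is at most k·119 + (11 − k)·97.
This must reach 1270, so k·119 + (11 − k)·97 ≥ 1270, giving k ≥ 10.
Exactly 10 works: 10 values at 119 and 1 at 97 total 1287; lower one of the high values by 17 (still ≥ 98) to hit 1270.

10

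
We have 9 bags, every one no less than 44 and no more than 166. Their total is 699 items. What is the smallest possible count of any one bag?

Minimizing one value means maximizing the remaining 8.
The other 8 can take up 8 × 166 = 1328 ≥ 699 − 44, so one bag can sit at its floor of 44.
Achievable: one at 44 and the other 8 totalling 655, which fits since 8 × 44 ≤ 655 ≤ 8 × 166.

44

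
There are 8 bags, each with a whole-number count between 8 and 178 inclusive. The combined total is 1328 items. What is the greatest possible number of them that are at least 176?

If k of the values are ≥ 176, the total is ≥ 176k + 8(8 − k).
Setting 176k + 8(8 − k) ≤ 1328 gives 168k ≤ 1264, so k ≤ 7.
k = 7 is achieved by 7 values at 176 and 1 at 8, total 1240; add 88 to one value (staying below 176) to reach 1328.

7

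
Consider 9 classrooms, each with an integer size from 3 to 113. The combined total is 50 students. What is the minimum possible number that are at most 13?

7

If only k of them are at most 13, the other 9 − k are at least 14, so the total is at least (9 − k)·14 + k·3.
This is ≤ 50, so (9 − k)·14 + 3k ≤ 50, which gives k ≥ 7.
Exactly 7 works: 7 values at 3 and 2 at 14 total 49; raise one of the low values by 1 (still ≤ 13) to hit 50.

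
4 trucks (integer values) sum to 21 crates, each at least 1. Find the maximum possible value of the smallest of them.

The 4 values sum to 21, so their minimum is at most ⌊21/4⌋ = 5.
Achievable: 3 of them at 5 and 1 at 6 total 21.

5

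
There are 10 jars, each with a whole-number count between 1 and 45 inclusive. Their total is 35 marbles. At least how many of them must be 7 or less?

If only k of them are at most 7, the other 10 − k are at least 8, so the total is at least (10 − k)·8 + k·1.
This is ≤ 35, so (10 − k)·8 + 1k ≤ 35, which gives k ≥ 7.
Exactly 7 works: 7 values at 1 and 3 at 8 total 31; raise one of the low values by 4 (still ≤ 7) to hit 35.

7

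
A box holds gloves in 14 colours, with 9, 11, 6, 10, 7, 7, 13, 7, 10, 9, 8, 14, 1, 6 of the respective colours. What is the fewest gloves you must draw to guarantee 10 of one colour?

In the worst case you take as many as possible of each colour without reaching 10: 9 + 9 + 6 + 9 + 7 + 7 + 9 + 7 + 9 + 9 + 8 + 9 + 1 + 6 = 105.
The next one must give 10 of some colour, so 105 + 1 = 106.

106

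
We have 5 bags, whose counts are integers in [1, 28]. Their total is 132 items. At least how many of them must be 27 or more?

If only k of them are at least 27, the other 5 − k are at most 26, so the total is at most k·28 + (5 − k)·26.
This must reach 132, so k·28 + (5 − k)·26 ≥ 132, giving k ≥ 1.
Exactly 1 works: 1 value at 28 and 4 at 26 total 132.

1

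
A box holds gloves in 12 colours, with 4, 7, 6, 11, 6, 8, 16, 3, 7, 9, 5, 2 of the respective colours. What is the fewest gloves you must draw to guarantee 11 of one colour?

In the worst case you take as many as possible of each colour without reaching 11: 4 + 7 + 6 + 10 + 6 + 8 + 10 + 3 + 7 + 9 + 5 + 2 = 77.
The next one must give 11 of some colour, so 77 + 1 = 78.

78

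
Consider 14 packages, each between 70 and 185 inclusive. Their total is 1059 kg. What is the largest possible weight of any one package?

Maximizing one value means minimizing the remaining 13.
The other 13 contribute at least 13 × 70 = 910, leaving at most 1059 − 910 = 149.
Since 149 ≤ 185, this is achievable: one at 149 and 13 at 70.

149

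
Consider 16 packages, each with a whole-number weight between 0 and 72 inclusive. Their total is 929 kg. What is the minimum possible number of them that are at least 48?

8

Suppose at most 16 − j of them reach 48; then j values are ≤ 47 and the rest ≤ 72.
The total is then ≤ 47·j + 72·(16 − j) = 1152 − 25j. For this to be ≥ 929 we need j ≤ 8, so at least 16 − 8 = 8 must reach 48.
Exactly 8 works: 8 values at 72 and 8 at 47 total 952; lower one of the high values by 23 (still ≥ 48) to hit 929.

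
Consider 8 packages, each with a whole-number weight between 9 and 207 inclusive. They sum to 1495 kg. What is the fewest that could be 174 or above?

4

Suppose at most 8 − j of them reach 174; then j values are ≤ 173 and the rest ≤ 207.
The total is then ≤ 173·j + 207·(8 − j) = 1656 − 34j. For this to be ≥ 1495 we need j ≤ 4, so at least 8 − 4 = 4 must reach 174.
Exactly 4 works: 4 values at 207 and 4 at 173 total 1520; lower one of the high values by 25 (still ≥ 174) to hit 1495.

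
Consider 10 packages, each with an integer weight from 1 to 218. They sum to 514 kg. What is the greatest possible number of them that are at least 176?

2

Suppose k of them are at least 176. Those contribute at least 176 each and the other 10 − k at least 1 each.
So the total is at least 176k + 1(10 − k) = 10 + 175k. This must be ≤ 514, giving k ≤ 2.
k = 2 is achieved by 2 values at 176 and 8 at 1, total 360; add 154 to one value (staying below 176) to reach 514.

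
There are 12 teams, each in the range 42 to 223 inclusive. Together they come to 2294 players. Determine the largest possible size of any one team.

223

Maximizing one value means minimizing the remaining 11.
The other 11 contribute at least 11 × 42 = 462, leaving at most 2294 − 462 = 1832.
But each team is capped at 223, so the maximum is 223.
Achievable: one at 223 and the other 11 totalling 2071, which fits since 11 × 42 ≤ 2071 ≤ 11 × 223.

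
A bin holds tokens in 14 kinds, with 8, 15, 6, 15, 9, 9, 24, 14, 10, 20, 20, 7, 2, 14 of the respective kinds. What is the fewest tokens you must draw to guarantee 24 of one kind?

173

In the worst case you take as many as possible of each kind without reaching 24: 8 + 15 + 6 + 15 + 9 + 9 + 23 + 14 + 10 + 20 + 20 + 7 + 2 + 14 = 172.
The next one must give 24 of some kind, so 172 + 1 = 173.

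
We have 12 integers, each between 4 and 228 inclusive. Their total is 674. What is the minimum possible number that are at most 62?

2

Each value above 62 is at least 63, contributing at least 63 − 4 = 59 above the floor 4.
The sum exceeds the floor total 48 by 626, so at most ⌊626/59⌋ = 10 exceed 62, and at least 2 are ≤ 62.
Exactly 2 works: 2 values at 4 and 10 at 63 total 638; raise one of the low values by 36 (still ≤ 62) to hit 674.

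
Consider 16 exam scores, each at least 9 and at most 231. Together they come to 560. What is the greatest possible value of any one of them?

231

Maximizing one value means minimizing the remaining 15.
The other 15 contribute at least 15 × 9 = 135, leaving at most 560 − 135 = 425.
But each score is capped at 231, so the maximum is 231.
Achievable: one at 231 and the other 15 totalling 329, which fits since 15 × 9 ≤ 329 ≤ 15 × 231.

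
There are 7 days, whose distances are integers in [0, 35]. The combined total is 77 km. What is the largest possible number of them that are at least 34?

2

If k of the values are ≥ 34, the total is ≥ 34k + 0(7 − k).
Setting 34k + 0(7 − k) ≤ 77 gives 34k ≤ 77, so k ≤ 2.
k = 2 is achieved by 2 values at 34 and 5 at 0, total 68; add 9 to one value (staying below 34) to reach 77.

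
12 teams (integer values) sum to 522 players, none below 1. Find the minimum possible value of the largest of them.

44

The 12 values sum to 522, so their maximum is at least ⌈522/12⌉ = 44.
Achievable: 6 of them at 44 and 6 at 43 total 522.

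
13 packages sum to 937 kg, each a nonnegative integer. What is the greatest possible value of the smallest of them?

72

If every one of the 13 were at least 73, the total would be at least 13 × 73 = 949 > 937.
Achievable: 12 of them at 72 and 1 at 73 total 937.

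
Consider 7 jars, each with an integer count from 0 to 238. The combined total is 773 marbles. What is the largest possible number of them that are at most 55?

Suppose k of them are at most 55. Those contribute at most 55 each and the rest at most 238 each.
So the total is at most 55k + 238(7 − k) = 1666 − 183k. This must still be ≥ 773, so k ≤ 4.
k = 4 is achieved by 4 values at 55 and 3 at 238, total 934; lower one of the 238's by 161 (still > 55) to reach 773.

4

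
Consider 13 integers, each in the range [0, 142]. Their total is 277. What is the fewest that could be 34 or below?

Each value above 34 is at least 35, contributing at least 35 − 0 = 35 above the floor 0.
The sum exceeds the floor total 0 by 277, so at most ⌊277/35⌋ = 7 exceed 34, and at least 6 are ≤ 34.
Exactly 6 works: 6 values at 0 and 7 at 35 total 245; raise one of the low values by 32 (still ≤ 34) to hit 277.

6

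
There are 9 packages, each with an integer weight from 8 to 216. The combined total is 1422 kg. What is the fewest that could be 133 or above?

If only k of them are at least 133, the other 9 − k are at most 132, so the total is at most k·216 + (9 − k)·132.
This must reach 1422, so k·216 + (9 − k)·132 ≥ 1422, giving k ≥ 3.
Exactly 3 works: 3 values at 216 and 6 at 132 total 1440; lower one of the high values by 18 (still ≥ 133) to hit 1422.

3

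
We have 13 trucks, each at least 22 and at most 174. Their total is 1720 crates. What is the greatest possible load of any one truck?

Maximizing one value means minimizing the remaining 12.
The other 12 contribute at least 12 × 22 = 264, leaving at most 1720 − 264 = 1456.
But each truck is capped at 174, so the maximum is 174.
Achievable: one at 174 and the other 12 totalling 1546, which fits since 12 × 22 ≤ 1546 ≤ 12 × 174.

174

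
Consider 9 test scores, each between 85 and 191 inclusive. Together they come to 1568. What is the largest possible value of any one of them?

To make one score as large as possible, make the other 8 as small as possible.
The other 8 contribute at least 8 × 85 = 680, leaving at most 1568 − 680 = 888.
But each score is capped at 191, so the maximum is 191.
Achievable: one at 191 and the other 8 totalling 1377, which fits since 8 × 85 ≤ 1377 ≤ 8 × 191.

191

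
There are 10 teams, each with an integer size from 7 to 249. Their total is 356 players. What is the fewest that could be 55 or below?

If only k of them are at most 55, the other 10 − k are at least 56, so the total is at least (10 − k)·56 + k·7.
This is ≤ 356, so (10 − k)·56 + 7k ≤ 356, which gives k ≥ 5.
Exactly 5 works: 5 values at 7 and 5 at 56 total 315; raise one of the low values by 41 (still ≤ 55) to hit 356.

5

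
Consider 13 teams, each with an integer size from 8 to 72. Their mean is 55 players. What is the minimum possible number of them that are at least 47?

5

The total is 13 × 55 = 715.
Suppose at most 13 − j of them reach 47; then j values are ≤ 46 and the rest ≤ 72.
The total is then ≤ 46·j + 72·(13 − j) = 936 − 26j. For this to be ≥ 715 we need j ≤ 8, so at least 13 − 8 = 5 must reach 47.
Exactly 5 works: 5 values at 72 and 8 at 46 total 728; lower one of the high values by 13 (still ≥ 47) to hit 715.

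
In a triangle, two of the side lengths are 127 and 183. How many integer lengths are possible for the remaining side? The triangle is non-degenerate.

253

The triangle inequality gives |127 − 183| < c < 127 + 183, i.e. 56 < c < 310.
So c can be any integer from 57 to 309: 253 values.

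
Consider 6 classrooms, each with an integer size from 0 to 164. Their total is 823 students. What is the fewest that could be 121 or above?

Suppose at most 6 − j of them reach 121; then j values are ≤ 120 and the rest ≤ 164.
The total is then ≤ 120·j + 164·(6 − j) = 984 − 44j. For this to be ≥ 823 we need j ≤ 3, so at least 6 − 3 = 3 must reach 121.
Exactly 3 works: 3 values at 164 and 3 at 120 total 852; lower one of the high values by 29 (still ≥ 121) to hit 823.

3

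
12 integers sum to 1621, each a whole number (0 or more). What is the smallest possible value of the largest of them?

136

If every one of the 12 were at most 135, the total would be at most 12 × 135 = 1620 < 1621.
Equality holds with 1 value of 136 and 11 values of 135.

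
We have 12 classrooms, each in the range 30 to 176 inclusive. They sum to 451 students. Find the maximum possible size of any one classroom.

Maximizing one value means minimizing the remaining 11.
The other 11 contribute at least 11 × 30 = 330, leaving at most 451 − 330 = 121.
Since 121 ≤ 176, this is achievable: one at 121 and 11 at 30.

121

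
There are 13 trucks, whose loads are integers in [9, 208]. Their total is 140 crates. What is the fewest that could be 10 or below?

Each value above 10 is at least 11, contributing at least 11 − 9 = 2 above the floor 9.
The sum exceeds the floor total 117 by 23, so at most ⌊23/2⌋ = 11 exceed 10, and at least 2 are ≤ 10.
Exactly 2 works: 2 values at 9 and 11 at 11 total 139; raise one of the low values by 1 (still ≤ 10) to hit 140.

2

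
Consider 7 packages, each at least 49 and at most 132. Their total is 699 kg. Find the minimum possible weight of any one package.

49

To make one package as small as possible, make the other 6 as large as possible.
The other 6 can take up 6 × 132 = 792 ≥ 699 − 49, so one package can sit at its floor of 49.
Achievable: one at 49 and the other 6 totalling 650, which fits since 6 × 49 ≤ 650 ≤ 6 × 132.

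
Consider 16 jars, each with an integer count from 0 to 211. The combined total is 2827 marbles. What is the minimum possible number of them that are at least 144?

8

Suppose at most 16 − j of them reach 144; then j values are ≤ 143 and the rest ≤ 211.
The total is then ≤ 143·j + 211·(16 − j) = 3376 − 68j. For this to be ≥ 2827 we need j ≤ 8, so at least 16 − 8 = 8 must reach 144.
Exactly 8 works: 8 values at 211 and 8 at 143 total 2832; lower one of the high values by 5 (still ≥ 144) to hit 2827.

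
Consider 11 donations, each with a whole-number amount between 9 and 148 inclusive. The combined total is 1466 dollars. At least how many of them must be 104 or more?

8

If only k of them are at least 104, the other 11 − k are at most 103, so the total is at most k·148 + (11 − k)·103.
This must reach 1466, so k·148 + (11 − k)·103 ≥ 1466, giving k ≥ 8.
Exactly 8 works: 8 values at 148 and 3 at 103 total 1493; lower one of the high values by 27 (still ≥ 104) to hit 1466.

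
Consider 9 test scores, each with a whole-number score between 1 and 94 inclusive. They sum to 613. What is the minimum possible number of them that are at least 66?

If only k of them are at least 66, the other 9 − k are at most 65, so the total is at most k·94 + (9 − k)·65.
This must reach 613, so k·94 + (9 − k)·65 ≥ 613, giving k ≥ 1.
Exactly 1 works: 1 value at 94 and 8 at 65 total 614; lower one of the high values by 1 (still ≥ 66) to hit 613.

1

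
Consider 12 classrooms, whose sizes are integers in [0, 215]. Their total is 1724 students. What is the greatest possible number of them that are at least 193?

8

If k of the values are ≥ 193, the total is ≥ 193k + 0(12 − k).
Setting 193k + 0(12 − k) ≤ 1724 gives 193k ≤ 1724, so k ≤ 8.
k = 8 is achieved by 8 values at 193 and 4 at 0, total 1544; add 180 to one value (staying below 193) to reach 1724.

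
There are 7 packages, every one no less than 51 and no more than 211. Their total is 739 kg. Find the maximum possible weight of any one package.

211

Maximizing one value means minimizing the remaining 6.
The other 6 contribute at least 6 × 51 = 306, leaving at most 739 − 306 = 433.
But each package is capped at 211, so the maximum is 211.
Achievable: one at 211 and the other 6 totalling 528, which fits since 6 × 51 ≤ 528 ≤ 6 × 211.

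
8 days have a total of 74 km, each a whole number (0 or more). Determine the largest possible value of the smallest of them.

9

The 8 values sum to 74, so their minimum is at most ⌊74/8⌋ = 9.
Achievable: 6 of them at 9 and 2 at 10 total 74.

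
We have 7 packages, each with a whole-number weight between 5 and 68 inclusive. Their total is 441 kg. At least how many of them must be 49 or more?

6

Each value short of 49 is at most 48, costing at least 68 − 48 = 20 against the maximum total of 476.
We can afford to lose at most 476 − 441 = 35, so at most ⌊35/20⌋ = 1 fall short, and at least 6 are ≥ 49.
Exactly 6 works: 6 values at 68 and 1 at 48 total 456; lower one of the high values by 15 (still ≥ 49) to hit 441.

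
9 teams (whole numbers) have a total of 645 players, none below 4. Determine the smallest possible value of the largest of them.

72

Some value must be at least ⌈645/9⌉ = 72, since 9 × 71 = 639 < 645.
Equality holds with 6 values of 72 and 3 values of 71.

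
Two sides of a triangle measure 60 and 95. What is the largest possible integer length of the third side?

154

The third side must be less than 60 + 95 = 155.
The largest integer below 155 is 154.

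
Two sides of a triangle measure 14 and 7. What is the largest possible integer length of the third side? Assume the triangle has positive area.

The third side must be less than 14 + 7 = 21.
The largest integer below 21 is 20.

20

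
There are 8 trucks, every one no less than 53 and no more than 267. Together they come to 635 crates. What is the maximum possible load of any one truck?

264

Maximizing one value means minimizing the remaining 7.
The other 7 contribute at least 7 × 53 = 371, leaving at most 635 − 371 = 264.
Since 264 ≤ 267, this is achievable: one at 264 and 7 at 53.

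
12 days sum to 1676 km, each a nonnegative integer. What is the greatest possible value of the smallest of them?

139

The average is 1676/12 < 140, so some value is ≤ 139.
Achievable: 4 of them at 139 and 8 at 140 total 1676.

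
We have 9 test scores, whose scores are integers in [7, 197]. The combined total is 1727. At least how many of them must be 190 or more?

If only k of them are at least 190, the other 9 − k are at most 189, so the total is at most k·197 + (9 − k)·189.
This must reach 1727, so k·197 + (9 − k)·189 ≥ 1727, giving k ≥ 4.
Exactly 4 works: 4 values at 197 and 5 at 189 total 1733; lower one of the high values by 6 (still ≥ 190) to hit 1727.

4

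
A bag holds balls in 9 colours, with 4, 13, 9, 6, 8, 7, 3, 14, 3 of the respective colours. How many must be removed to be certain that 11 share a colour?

In the worst case you take as many as possible of each colour without reaching 11: 4 + 10 + 9 + 6 + 8 + 7 + 3 + 10 + 3 = 60.
The next one must give 11 of some colour, so 60 + 1 = 61.

61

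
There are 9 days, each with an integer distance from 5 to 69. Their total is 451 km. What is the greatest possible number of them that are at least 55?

With k values at 55 or above and the rest at least 5, the sum is at least 45 + 50k.
Since the sum is 451, we need 50k ≤ 406, i.e. k ≤ 8.
k = 8 is achieved by 8 values at 55 and 1 at 5, total 445; add 6 to one value (staying below 55) to reach 451.

8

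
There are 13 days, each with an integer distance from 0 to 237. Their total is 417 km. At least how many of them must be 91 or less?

9

Each value above 91 is at least 92, contributing at least 92 − 0 = 92 above the floor 0.
The sum exceeds the floor total 0 by 417, so at most ⌊417/92⌋ = 4 exceed 91, and at least 9 are ≤ 91.
Exactly 9 works: 9 values at 0 and 4 at 92 total 368; raise one of the low values by 49 (still ≤ 91) to hit 417.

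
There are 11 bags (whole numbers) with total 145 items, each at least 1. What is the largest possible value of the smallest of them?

The 11 values sum to 145, so their minimum is at most ⌊145/11⌋ = 13.
Taking 9 copies of 13 and 2 copies of 14 gives exactly 145, so 13 is attained.

13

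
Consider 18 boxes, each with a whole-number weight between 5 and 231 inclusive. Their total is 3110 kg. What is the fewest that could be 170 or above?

If only k of them are at least 170, the other 18 − k are at most 169, so the total is at most k·231 + (18 − k)·169.
This must reach 3110, so k·231 + (18 − k)·169 ≥ 3110, giving k ≥ 2.
Exactly 2 works: 2 values at 231 and 16 at 169 total 3166; lower one of the high values by 56 (still ≥ 170) to hit 3110.

2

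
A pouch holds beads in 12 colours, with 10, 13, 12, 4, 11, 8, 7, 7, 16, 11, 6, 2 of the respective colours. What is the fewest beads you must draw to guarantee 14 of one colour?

105

In the worst case you take as many as possible of each colour without reaching 14: 10 + 13 + 12 + 4 + 11 + 8 + 7 + 7 + 13 + 11 + 6 + 2 = 104.
The next one must give 14 of some colour, so 104 + 1 = 105.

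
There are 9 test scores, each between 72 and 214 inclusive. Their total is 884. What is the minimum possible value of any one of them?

72

To make one score as small as possible, make the other 8 as large as possible.
The other 8 can take up 8 × 214 = 1712 ≥ 884 − 72, so one score can sit at its floor of 72.
Achievable: one at 72 and the other 8 totalling 812, which fits since 8 × 72 ≤ 812 ≤ 8 × 214.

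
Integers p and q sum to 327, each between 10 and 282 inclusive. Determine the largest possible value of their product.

With p + q fixed, pq peaks when the two are closest together.
Taking p = 163 and q = 164 (both in [10, 282]) gives pq = 26732.

26732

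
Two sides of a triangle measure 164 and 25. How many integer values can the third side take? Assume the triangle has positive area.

49

The triangle inequality gives |164 − 25| < c < 164 + 25, i.e. 139 < c < 189.
So c can be any integer from 140 to 188: 49 values.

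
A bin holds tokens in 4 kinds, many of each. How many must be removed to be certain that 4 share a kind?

You could draw 3 of every kind without reaching 4 of any — 12 in all.
One more forces 4 of some kind, so 12 + 1 = 13.

13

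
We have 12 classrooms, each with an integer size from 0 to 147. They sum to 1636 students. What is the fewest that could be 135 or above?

Each value short of 135 is at most 134, costing at least 147 − 134 = 13 against the maximum total of 1764.
We can afford to lose at most 1764 − 1636 = 128, so at most ⌊128/13⌋ = 9 fall short, and at least 3 are ≥ 135.
Exactly 3 works: 3 values at 147 and 9 at 134 total 1647; lower one of the high values by 11 (still ≥ 135) to hit 1636.

3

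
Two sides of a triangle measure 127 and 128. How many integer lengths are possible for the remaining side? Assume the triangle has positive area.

The triangle inequality gives |127 − 128| < c < 127 + 128, i.e. 1 < c < 255.
So c can be any integer from 2 to 254: 253 values.

253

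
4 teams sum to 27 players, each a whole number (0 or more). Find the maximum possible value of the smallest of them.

If every one of the 4 were at least 7, the total would be at least 4 × 7 = 28 > 27.
Taking 1 copy of 6 and 3 copies of 7 gives exactly 27, so 6 is attained.

6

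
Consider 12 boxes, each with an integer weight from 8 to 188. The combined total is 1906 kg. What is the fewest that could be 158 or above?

1

If only k of them are at least 158, the other 12 − k are at most 157, so the total is at most k·188 + (12 − k)·157.
This must reach 1906, so k·188 + (12 − k)·157 ≥ 1906, giving k ≥ 1.
Exactly 1 works: 1 value at 188 and 11 at 157 total 1915; lower one of the high values by 9 (still ≥ 158) to hit 1906.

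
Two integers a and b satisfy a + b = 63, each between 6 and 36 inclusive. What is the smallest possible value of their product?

For a fixed sum, ab is smallest when a and b are as far apart as possible.
The extreme feasible split is a = 27, b = 36, giving ab = 972.

972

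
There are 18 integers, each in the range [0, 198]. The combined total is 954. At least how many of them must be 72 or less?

Each value above 72 is at least 73, contributing at least 73 − 0 = 73 above the floor 0.
The sum exceeds the floor total 0 by 954, so at most ⌊954/73⌋ = 13 exceed 72, and at least 5 are ≤ 72.
Exactly 5 works: 5 values at 0 and 13 at 73 total 949; raise one of the low values by 5 (still ≤ 72) to hit 954.

5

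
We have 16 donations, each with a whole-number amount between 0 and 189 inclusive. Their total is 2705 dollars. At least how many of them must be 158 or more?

If only k of them are at least 158, the other 16 − k are at most 157, so the total is at most k·189 + (16 − k)·157.
This must reach 2705, so k·189 + (16 − k)·157 ≥ 2705, giving k ≥ 7.
Exactly 7 works: 7 values at 189 and 9 at 157 total 2736; lower one of the high values by 31 (still ≥ 158) to hit 2705.

7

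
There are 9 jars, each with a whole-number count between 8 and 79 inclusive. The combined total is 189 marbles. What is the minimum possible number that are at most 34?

5

Let j be the number exceeding 34. Then the total is ≥ 35·j + 8·(9 − j) = 72 + 27j.
So 27j ≤ 117 and j ≤ 4; hence at least 9 − 4 = 5 are ≤ 34.
Exactly 5 works: 5 values at 8 and 4 at 35 total 180; raise one of the low values by 9 (still ≤ 34) to hit 189.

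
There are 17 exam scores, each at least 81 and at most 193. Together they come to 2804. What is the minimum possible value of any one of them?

81

Minimizing one value means maximizing the remaining 16.
The other 16 can take up 16 × 193 = 3088 ≥ 2804 − 81, so one score can sit at its floor of 81.
Achievable: one at 81 and the other 16 totalling 2723, which fits since 16 × 81 ≤ 2723 ≤ 16 × 193.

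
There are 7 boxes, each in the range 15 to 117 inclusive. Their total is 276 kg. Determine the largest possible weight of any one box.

Maximizing one value means minimizing the remaining 6.
The other 6 contribute at least 6 × 15 = 90, leaving at most 276 − 90 = 186.
But each box is capped at 117, so the maximum is 117.
Achievable: one at 117 and the other 6 totalling 159, which fits since 6 × 15 ≤ 159 ≤ 6 × 117.

117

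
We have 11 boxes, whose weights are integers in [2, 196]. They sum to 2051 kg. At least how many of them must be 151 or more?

9

Each value short of 151 is at most 150, costing at least 196 − 150 = 46 against the maximum total of 2156.
We can afford to lose at most 2156 − 2051 = 105, so at most ⌊105/46⌋ = 2 fall short, and at least 9 are ≥ 151.
Exactly 9 works: 9 values at 196 and 2 at 150 total 2064; lower one of the high values by 13 (still ≥ 151) to hit 2051.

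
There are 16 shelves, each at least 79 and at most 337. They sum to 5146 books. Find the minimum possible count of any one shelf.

91

Minimizing one value means maximizing the remaining 15.
The other 15 contribute at most 15 × 337 = 5055, leaving at least 5146 − 5055 = 91.
Since 91 ≥ 79, this is achievable: one at 91 and 15 at 337.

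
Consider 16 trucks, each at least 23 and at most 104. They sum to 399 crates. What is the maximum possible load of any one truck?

54

Maximizing one value means minimizing the remaining 15.
The other 15 contribute at least 15 × 23 = 345, leaving at most 399 − 345 = 54.
Since 54 ≤ 104, this is achievable: one at 54 and 15 at 23.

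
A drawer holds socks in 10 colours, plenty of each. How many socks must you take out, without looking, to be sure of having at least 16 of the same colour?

You could draw 15 of every colour without reaching 16 of any — 150 in all.
One more forces 16 of some colour, so 150 + 1 = 151.

151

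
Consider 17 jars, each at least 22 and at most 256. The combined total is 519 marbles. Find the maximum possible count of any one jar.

To make one jar as large as possible, make the other 16 as small as possible.
The other 16 contribute at least 16 × 22 = 352, leaving at most 519 − 352 = 167.
Since 167 ≤ 256, this is achievable: one at 167 and 16 at 22.

167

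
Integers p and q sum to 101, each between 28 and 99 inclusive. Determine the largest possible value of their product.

2550

pq = p(101 − p) is maximized when p is as near 101/2 as the bounds allow.
Taking p = 50 and q = 51 (both in [28, 99]) gives pq = 2550.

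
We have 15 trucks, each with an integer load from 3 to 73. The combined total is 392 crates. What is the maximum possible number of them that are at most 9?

10

Each value at 9 or below falls at least 73 − 9 = 64 short of the ceiling 73.
The ceiling total is 15 × 73 = 1095, and we need 392, so at most ⌊(1095 − 392)/64⌋ = 10 can be that low.
k = 10 is achieved by 10 values at 9 and 5 at 73, total 455; lower one of the 73's by 63 (still > 9) to reach 392.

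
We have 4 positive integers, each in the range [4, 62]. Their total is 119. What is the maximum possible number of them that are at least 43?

2

With k values at 43 or above and the rest at least 4, the sum is at least 16 + 39k.
Since the sum is 119, we need 39k ≤ 103, i.e. k ≤ 2.
k = 2 is achieved by 2 values at 43 and 2 at 4, total 94; add 25 to one value (staying below 43) to reach 119.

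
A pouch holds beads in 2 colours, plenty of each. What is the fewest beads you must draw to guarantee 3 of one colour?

In the worst case you draw 2 of each of the 2 colours: 2 × 2 = 4.
One more forces 3 of some colour, so 4 + 1 = 5.

5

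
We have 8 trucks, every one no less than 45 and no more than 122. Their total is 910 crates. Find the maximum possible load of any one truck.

122

To make one truck as large as possible, make the other 7 as small as possible.
The other 7 contribute at least 7 × 45 = 315, leaving at most 910 − 315 = 595.
But each truck is capped at 122, so the maximum is 122.
Achievable: one at 122 and the other 7 totalling 788, which fits since 7 × 45 ≤ 788 ≤ 7 × 122.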